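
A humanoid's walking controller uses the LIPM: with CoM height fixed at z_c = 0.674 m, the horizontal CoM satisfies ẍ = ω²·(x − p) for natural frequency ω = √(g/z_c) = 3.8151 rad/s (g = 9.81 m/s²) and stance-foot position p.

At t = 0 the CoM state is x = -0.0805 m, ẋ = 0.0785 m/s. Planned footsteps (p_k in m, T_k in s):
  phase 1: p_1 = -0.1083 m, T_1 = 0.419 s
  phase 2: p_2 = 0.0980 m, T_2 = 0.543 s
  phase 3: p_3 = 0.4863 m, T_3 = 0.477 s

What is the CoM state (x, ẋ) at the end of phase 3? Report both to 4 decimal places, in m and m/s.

x = 0.0618, ẋ = -1.3635

phase 1: p=-0.1083, T=0.419, ωT=1.598527, cosh=2.573968, sinh=2.371774; start (x,ẋ)=(-0.080500, 0.078500) → end (x,ẋ)=(0.012058, 0.453606)
phase 2: p=0.0980, T=0.543, ωT=2.071599, cosh=4.031746, sinh=3.905762; start (x,ẋ)=(0.012058, 0.453606) → end (x,ẋ)=(0.215890, 0.548218)
phase 3: p=0.4863, T=0.477, ωT=1.819803, cosh=3.166349, sinh=3.004292; start (x,ẋ)=(0.215890, 0.548218) → end (x,ẋ)=(0.061796, -1.363497)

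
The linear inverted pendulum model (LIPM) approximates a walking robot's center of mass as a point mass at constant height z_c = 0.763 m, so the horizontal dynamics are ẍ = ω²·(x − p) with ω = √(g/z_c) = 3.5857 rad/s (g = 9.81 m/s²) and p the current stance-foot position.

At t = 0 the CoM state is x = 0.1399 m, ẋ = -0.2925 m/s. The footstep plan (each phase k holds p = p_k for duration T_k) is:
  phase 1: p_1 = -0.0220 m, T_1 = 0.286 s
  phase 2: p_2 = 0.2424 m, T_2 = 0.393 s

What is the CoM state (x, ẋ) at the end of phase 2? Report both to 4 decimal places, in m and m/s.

phase 1: p=-0.0220, T=0.286, ωT=1.025510, cosh=1.573566, sinh=1.214952; start (x,ẋ)=(0.139900, -0.292500) → end (x,ẋ)=(0.133652, 0.245042)
phase 2: p=0.2424, T=0.393, ωT=1.409180, cosh=2.168471, sinh=1.924127; start (x,ẋ)=(0.133652, 0.245042) → end (x,ẋ)=(0.138075, -0.218925)

x = 0.1381, ẋ = -0.2189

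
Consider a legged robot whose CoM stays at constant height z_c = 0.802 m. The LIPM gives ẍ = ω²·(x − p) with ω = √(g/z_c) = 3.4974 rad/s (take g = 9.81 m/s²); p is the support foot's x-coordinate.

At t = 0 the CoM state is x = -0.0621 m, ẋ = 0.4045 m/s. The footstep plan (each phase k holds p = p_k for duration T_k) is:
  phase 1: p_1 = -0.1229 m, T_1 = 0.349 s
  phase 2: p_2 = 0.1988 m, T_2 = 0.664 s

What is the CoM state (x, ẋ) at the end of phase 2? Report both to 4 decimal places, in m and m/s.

phase 1: p=-0.1229, T=0.349, ωT=1.220593, cosh=1.842125, sinh=1.547070; start (x,ẋ)=(-0.062100, 0.404500) → end (x,ẋ)=(0.168031, 1.074112)
phase 2: p=0.1988, T=0.664, ωT=2.322274, cosh=5.148443, sinh=5.050393; start (x,ẋ)=(0.168031, 1.074112) → end (x,ẋ)=(1.591451, 4.986527)

x = 1.5915, ẋ = 4.9865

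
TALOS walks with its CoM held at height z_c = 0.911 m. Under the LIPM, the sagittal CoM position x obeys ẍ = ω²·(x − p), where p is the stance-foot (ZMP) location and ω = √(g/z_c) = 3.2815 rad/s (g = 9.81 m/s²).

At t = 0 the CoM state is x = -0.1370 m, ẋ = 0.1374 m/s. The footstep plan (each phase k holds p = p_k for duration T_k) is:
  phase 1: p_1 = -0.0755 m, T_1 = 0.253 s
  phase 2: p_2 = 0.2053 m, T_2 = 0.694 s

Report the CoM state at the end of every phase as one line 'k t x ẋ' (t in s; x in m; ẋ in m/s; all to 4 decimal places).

1 0.2530 -0.1205 0.0001
2 0.9470 -1.4000 -5.1580

phase 1: p=-0.0755, T=0.253, ωT=0.830219, cosh=1.364888, sinh=0.928934; start (x,ẋ)=(-0.137000, 0.137400) → end (x,ẋ)=(-0.120545, 0.000065)
phase 2: p=0.2053, T=0.694, ωT=2.277361, cosh=4.926734, sinh=4.824180; start (x,ẋ)=(-0.120545, 0.000065) → end (x,ẋ)=(-1.399956, -5.157984)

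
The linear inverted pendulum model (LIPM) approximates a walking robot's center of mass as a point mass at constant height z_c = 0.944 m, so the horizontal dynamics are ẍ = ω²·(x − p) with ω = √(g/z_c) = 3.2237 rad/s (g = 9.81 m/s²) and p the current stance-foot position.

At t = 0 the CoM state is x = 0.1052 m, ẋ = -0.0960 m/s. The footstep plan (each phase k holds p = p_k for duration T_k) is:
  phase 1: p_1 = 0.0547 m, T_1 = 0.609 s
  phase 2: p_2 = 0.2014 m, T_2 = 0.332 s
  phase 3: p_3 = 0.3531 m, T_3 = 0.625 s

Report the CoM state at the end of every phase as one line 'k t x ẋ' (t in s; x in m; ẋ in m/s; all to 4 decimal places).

phase 1: p=0.0547, T=0.609, ωT=1.963233, cosh=3.631361, sinh=3.490957; start (x,ẋ)=(0.105200, -0.096000) → end (x,ẋ)=(0.134125, 0.219706)
phase 2: p=0.2014, T=0.332, ωT=1.070268, cosh=1.629539, sinh=1.286623; start (x,ẋ)=(0.134125, 0.219706) → end (x,ẋ)=(0.179460, 0.078984)
phase 3: p=0.3531, T=0.625, ωT=2.014813, cosh=3.816333, sinh=3.682988; start (x,ẋ)=(0.179460, 0.078984) → end (x,ẋ)=(-0.219329, -1.760166)

1 0.6090 0.1341 0.2197
2 0.9410 0.1795 0.0790
3 1.5660 -0.2193 -1.7602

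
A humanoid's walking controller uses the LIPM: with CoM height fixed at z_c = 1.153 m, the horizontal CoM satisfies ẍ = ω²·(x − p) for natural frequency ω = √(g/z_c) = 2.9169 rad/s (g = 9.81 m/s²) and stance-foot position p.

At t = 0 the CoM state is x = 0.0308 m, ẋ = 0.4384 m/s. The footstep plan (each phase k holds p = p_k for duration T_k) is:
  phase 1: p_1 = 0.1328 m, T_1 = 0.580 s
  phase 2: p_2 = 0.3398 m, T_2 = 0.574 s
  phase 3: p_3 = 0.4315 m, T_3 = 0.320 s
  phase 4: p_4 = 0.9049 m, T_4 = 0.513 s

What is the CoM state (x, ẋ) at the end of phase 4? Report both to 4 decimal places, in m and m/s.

x = 0.9407, ẋ = 0.4495

phase 1: p=0.1328, T=0.580, ωT=1.691802, cosh=2.806721, sinh=2.622534; start (x,ẋ)=(0.030800, 0.438400) → end (x,ẋ)=(0.240672, 0.450200)
phase 2: p=0.3398, T=0.574, ωT=1.674301, cosh=2.761251, sinh=2.573812; start (x,ẋ)=(0.240672, 0.450200) → end (x,ẋ)=(0.463331, 0.498909)
phase 3: p=0.4315, T=0.320, ωT=0.933408, cosh=1.468186, sinh=1.074975; start (x,ẋ)=(0.463331, 0.498909) → end (x,ẋ)=(0.662098, 0.832300)
phase 4: p=0.9049, T=0.513, ωT=1.496370, cosh=2.344695, sinh=2.120754; start (x,ẋ)=(0.662098, 0.832300) → end (x,ẋ)=(0.940734, 0.449512)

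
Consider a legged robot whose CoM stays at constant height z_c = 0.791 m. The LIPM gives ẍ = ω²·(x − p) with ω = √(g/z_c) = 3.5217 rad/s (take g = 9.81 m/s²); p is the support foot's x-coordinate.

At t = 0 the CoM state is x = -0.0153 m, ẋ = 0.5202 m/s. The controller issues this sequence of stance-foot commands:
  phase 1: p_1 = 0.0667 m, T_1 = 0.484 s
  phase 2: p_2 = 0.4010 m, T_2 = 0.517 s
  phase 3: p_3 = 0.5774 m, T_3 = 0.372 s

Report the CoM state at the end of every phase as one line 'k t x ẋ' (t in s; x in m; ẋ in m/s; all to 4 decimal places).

phase 1: p=0.0667, T=0.484, ωT=1.704503, cosh=2.840257, sinh=2.658394; start (x,ẋ)=(-0.015300, 0.520200) → end (x,ẋ)=(0.226478, 0.709812)
phase 2: p=0.4010, T=0.517, ωT=1.820719, cosh=3.169103, sinh=3.007194; start (x,ẋ)=(0.226478, 0.709812) → end (x,ẋ)=(0.454032, 0.401200)
phase 3: p=0.5774, T=0.372, ωT=1.310072, cosh=1.988121, sinh=1.718321; start (x,ẋ)=(0.454032, 0.401200) → end (x,ẋ)=(0.527885, 0.051086)

1 0.4840 0.2265 0.7098
2 1.0010 0.4540 0.4012
3 1.3730 0.5279 0.0511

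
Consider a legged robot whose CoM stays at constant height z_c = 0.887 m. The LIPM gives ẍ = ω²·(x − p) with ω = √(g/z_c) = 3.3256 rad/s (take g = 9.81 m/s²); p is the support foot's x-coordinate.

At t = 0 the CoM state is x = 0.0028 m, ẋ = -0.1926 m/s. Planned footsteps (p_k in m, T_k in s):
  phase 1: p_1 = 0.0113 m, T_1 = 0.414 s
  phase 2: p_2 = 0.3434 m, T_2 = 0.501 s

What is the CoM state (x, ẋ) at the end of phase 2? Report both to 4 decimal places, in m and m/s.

x = -1.2617, ẋ = -5.1371

phase 1: p=0.0113, T=0.414, ωT=1.376798, cosh=2.107291, sinh=1.854905; start (x,ẋ)=(0.002800, -0.192600) → end (x,ẋ)=(-0.114038, -0.458298)
phase 2: p=0.3434, T=0.501, ωT=1.666126, cosh=2.740302, sinh=2.551324; start (x,ẋ)=(-0.114038, -0.458298) → end (x,ẋ)=(-1.261713, -5.137088)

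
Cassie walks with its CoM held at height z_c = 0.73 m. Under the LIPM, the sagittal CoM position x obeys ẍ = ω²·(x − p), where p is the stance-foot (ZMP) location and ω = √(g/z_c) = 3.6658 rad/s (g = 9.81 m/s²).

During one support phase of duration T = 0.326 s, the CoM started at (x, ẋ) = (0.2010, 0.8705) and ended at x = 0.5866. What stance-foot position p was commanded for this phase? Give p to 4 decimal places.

ωT = 3.6658·0.326 = 1.195051; cosh(ωT) = 1.803207, sinh(ωT) = 1.500519
x(T) = p + (x₀−p)·cosh(ωT) + (ẋ₀/ω)·sinh(ωT) ⇒ p·(1 − cosh) = x(T) − x₀·cosh − (ẋ₀/ω)·sinh
numerator   = 0.5866 − (0.2010)·1.803207 − (0.8705/3.6658)·1.500519 = -0.132166
denominator = 1 − 1.803207 = -0.803207
p = -0.132166 / -0.803207 = 0.1645

p = 0.1645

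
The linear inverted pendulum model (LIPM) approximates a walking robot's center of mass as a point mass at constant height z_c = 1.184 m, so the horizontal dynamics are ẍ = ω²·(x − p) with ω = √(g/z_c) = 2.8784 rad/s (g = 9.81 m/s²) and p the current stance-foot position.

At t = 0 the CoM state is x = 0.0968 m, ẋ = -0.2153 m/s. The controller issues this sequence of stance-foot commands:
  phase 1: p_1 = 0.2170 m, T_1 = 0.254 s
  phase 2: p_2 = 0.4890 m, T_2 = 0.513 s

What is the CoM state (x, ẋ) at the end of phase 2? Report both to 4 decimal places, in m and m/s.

x = -1.0267, ẋ = -4.1697

phase 1: p=0.2170, T=0.254, ωT=0.731114, cosh=1.279383, sinh=0.798010; start (x,ẋ)=(0.096800, -0.215300) → end (x,ẋ)=(0.003528, -0.551550)
phase 2: p=0.4890, T=0.513, ωT=1.476619, cosh=2.303264, sinh=2.074855; start (x,ẋ)=(0.003528, -0.551550) → end (x,ẋ)=(-1.026746, -4.169729)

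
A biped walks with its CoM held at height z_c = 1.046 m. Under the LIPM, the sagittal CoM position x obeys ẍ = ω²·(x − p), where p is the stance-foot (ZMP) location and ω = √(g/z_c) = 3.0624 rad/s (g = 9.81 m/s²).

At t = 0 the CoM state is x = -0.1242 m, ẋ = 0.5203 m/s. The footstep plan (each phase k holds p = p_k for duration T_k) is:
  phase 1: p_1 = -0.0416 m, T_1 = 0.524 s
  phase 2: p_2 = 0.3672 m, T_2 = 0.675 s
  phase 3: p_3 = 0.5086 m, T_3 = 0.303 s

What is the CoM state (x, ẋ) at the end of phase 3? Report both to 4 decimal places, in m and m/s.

phase 1: p=-0.0416, T=0.524, ωT=1.604698, cosh=2.588652, sinh=2.387702; start (x,ẋ)=(-0.124200, 0.520300) → end (x,ẋ)=(0.150247, 0.742896)
phase 2: p=0.3672, T=0.675, ωT=2.067120, cosh=4.014291, sinh=3.887741; start (x,ẋ)=(0.150247, 0.742896) → end (x,ẋ)=(0.439399, 0.399194)
phase 3: p=0.5086, T=0.303, ωT=0.927907, cosh=1.462295, sinh=1.066915; start (x,ẋ)=(0.439399, 0.399194) → end (x,ẋ)=(0.546483, 0.357636)

x = 0.5465, ẋ = 0.3576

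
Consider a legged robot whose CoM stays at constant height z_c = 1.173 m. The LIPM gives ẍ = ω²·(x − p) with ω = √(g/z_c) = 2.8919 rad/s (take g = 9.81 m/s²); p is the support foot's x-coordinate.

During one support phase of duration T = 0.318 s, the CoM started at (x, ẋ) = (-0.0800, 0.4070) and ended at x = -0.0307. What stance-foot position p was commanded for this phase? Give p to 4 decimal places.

p = 0.1386

ωT = 2.8919·0.318 = 0.919624; cosh(ωT) = 1.453508, sinh(ωT) = 1.054839
x(T) = p + (x₀−p)·cosh(ωT) + (ẋ₀/ω)·sinh(ωT) ⇒ p·(1 − cosh) = x(T) − x₀·cosh − (ẋ₀/ω)·sinh
numerator   = -0.0307 − (-0.0800)·1.453508 − (0.4070/2.8919)·1.054839 = -0.062875
denominator = 1 − 1.453508 = -0.453508
p = -0.062875 / -0.453508 = 0.1386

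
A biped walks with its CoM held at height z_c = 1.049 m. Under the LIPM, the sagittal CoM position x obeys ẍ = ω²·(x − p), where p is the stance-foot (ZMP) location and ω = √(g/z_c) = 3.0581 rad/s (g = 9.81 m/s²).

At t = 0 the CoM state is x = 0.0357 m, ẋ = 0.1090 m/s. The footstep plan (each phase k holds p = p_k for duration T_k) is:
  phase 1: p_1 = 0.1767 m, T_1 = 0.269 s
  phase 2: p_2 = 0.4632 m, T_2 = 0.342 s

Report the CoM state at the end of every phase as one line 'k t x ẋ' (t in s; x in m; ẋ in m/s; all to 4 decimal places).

1 0.2690 0.0180 -0.2481
2 0.6110 -0.3497 -2.0947

phase 1: p=0.1767, T=0.269, ωT=0.822629, cosh=1.357876, sinh=0.918601; start (x,ẋ)=(0.035700, 0.109000) → end (x,ẋ)=(0.017981, -0.248085)
phase 2: p=0.4632, T=0.342, ωT=1.045870, cosh=1.598630, sinh=1.247244; start (x,ẋ)=(0.017981, -0.248085) → end (x,ẋ)=(-0.349721, -2.094748)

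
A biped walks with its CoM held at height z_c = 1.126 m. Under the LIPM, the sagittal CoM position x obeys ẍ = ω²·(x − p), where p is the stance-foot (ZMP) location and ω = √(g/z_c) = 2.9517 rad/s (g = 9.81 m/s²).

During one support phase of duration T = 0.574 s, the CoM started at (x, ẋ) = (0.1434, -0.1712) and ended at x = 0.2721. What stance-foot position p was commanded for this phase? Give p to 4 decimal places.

ωT = 2.9517·0.574 = 1.694276; cosh(ωT) = 2.813218, sinh(ωT) = 2.629485
x(T) = p + (x₀−p)·cosh(ωT) + (ẋ₀/ω)·sinh(ωT) ⇒ p·(1 − cosh) = x(T) − x₀·cosh − (ẋ₀/ω)·sinh
numerator   = 0.2721 − (0.1434)·2.813218 − (-0.1712/2.9517)·2.629485 = 0.021196
denominator = 1 − 2.813218 = -1.813218
p = 0.021196 / -1.813218 = -0.0117

p = -0.0117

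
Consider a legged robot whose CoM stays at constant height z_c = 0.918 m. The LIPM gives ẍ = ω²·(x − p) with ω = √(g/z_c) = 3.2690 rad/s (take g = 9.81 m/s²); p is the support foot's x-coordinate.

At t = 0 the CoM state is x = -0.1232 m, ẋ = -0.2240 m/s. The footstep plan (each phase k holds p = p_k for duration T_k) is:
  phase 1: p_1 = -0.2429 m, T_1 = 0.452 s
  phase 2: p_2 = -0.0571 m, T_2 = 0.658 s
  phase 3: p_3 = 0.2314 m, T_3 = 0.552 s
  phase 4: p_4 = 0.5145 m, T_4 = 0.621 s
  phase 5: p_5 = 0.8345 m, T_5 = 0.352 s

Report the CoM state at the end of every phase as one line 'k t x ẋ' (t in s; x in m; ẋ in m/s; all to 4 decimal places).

1 0.4520 -0.1093 0.2964
2 1.1100 0.0999 0.5676
3 1.6620 0.3344 0.5009
4 2.2830 0.3903 -0.2630
5 2.6350 -0.0521 -2.5222

phase 1: p=-0.2429, T=0.452, ωT=1.477588, cosh=2.305275, sinh=2.077088; start (x,ẋ)=(-0.123200, -0.224000) → end (x,ẋ)=(-0.109286, 0.296381)
phase 2: p=-0.0571, T=0.658, ωT=2.151002, cosh=4.354916, sinh=4.238549; start (x,ẋ)=(-0.109286, 0.296381) → end (x,ẋ)=(0.099920, 0.567639)
phase 3: p=0.2314, T=0.552, ωT=1.804488, cosh=3.120709, sinh=2.956150; start (x,ẋ)=(0.099920, 0.567639) → end (x,ẋ)=(0.334404, 0.500859)
phase 4: p=0.5145, T=0.621, ωT=2.030049, cosh=3.872894, sinh=3.741565; start (x,ẋ)=(0.334404, 0.500859) → end (x,ẋ)=(0.390272, -0.263008)
phase 5: p=0.8345, T=0.352, ωT=1.150688, cosh=1.738393, sinh=1.421974; start (x,ẋ)=(0.390272, -0.263008) → end (x,ẋ)=(-0.052148, -2.522176)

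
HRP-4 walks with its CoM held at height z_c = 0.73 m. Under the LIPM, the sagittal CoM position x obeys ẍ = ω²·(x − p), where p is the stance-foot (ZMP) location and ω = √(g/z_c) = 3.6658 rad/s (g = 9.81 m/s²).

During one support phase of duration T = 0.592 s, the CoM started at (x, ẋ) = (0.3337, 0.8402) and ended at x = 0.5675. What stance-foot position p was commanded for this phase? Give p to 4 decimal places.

ωT = 3.6658·0.592 = 2.170154; cosh(ωT) = 4.436895, sinh(ωT) = 4.322735
x(T) = p + (x₀−p)·cosh(ωT) + (ẋ₀/ω)·sinh(ωT) ⇒ p·(1 − cosh) = x(T) − x₀·cosh − (ẋ₀/ω)·sinh
numerator   = 0.5675 − (0.3337)·4.436895 − (0.8402/3.6658)·4.322735 = -1.903861
denominator = 1 − 4.436895 = -3.436895
p = -1.903861 / -3.436895 = 0.5539

p = 0.5539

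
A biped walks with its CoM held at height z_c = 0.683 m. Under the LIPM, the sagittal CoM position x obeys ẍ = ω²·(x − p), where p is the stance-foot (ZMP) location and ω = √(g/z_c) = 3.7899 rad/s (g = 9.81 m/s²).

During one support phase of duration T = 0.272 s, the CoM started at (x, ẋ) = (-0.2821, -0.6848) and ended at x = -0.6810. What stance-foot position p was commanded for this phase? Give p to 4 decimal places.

p = 0.0245

ωT = 3.7899·0.272 = 1.030853; cosh(ωT) = 1.580079, sinh(ωT) = 1.223376
x(T) = p + (x₀−p)·cosh(ωT) + (ẋ₀/ω)·sinh(ωT) ⇒ p·(1 − cosh) = x(T) − x₀·cosh − (ẋ₀/ω)·sinh
numerator   = -0.6810 − (-0.2821)·1.580079 − (-0.6848/3.7899)·1.223376 = -0.014207
denominator = 1 − 1.580079 = -0.580079
p = -0.014207 / -0.580079 = 0.0245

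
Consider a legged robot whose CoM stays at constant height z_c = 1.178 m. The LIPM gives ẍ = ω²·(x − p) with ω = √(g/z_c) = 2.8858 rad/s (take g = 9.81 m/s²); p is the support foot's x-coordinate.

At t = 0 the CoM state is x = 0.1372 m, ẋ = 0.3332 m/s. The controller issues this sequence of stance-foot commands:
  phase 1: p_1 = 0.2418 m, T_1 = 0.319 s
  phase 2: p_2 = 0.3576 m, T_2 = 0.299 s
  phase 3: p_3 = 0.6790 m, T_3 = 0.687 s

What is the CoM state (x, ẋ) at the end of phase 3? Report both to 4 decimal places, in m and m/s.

phase 1: p=0.2418, T=0.319, ωT=0.920570, cosh=1.454507, sinh=1.056215; start (x,ẋ)=(0.137200, 0.333200) → end (x,ẋ)=(0.211611, 0.165818)
phase 2: p=0.3576, T=0.299, ωT=0.862854, cosh=1.395936, sinh=0.973980; start (x,ẋ)=(0.211611, 0.165818) → end (x,ẋ)=(0.209774, -0.178861)
phase 3: p=0.6790, T=0.687, ωT=1.982545, cosh=3.699457, sinh=3.561739; start (x,ẋ)=(0.209774, -0.178861) → end (x,ẋ)=(-1.277637, -5.484612)

x = -1.2776, ẋ = -5.4846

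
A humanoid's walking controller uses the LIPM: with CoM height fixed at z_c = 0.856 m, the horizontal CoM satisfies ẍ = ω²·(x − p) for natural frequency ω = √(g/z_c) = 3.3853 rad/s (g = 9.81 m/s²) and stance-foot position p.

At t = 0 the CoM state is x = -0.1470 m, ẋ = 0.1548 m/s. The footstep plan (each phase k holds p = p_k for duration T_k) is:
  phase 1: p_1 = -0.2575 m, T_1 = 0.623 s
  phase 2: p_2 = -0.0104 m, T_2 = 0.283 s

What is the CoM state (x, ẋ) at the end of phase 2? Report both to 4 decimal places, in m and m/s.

phase 1: p=-0.2575, T=0.623, ωT=2.109042, cosh=4.180848, sinh=4.059494; start (x,ẋ)=(-0.147000, 0.154800) → end (x,ẋ)=(0.390113, 2.165753)
phase 2: p=-0.0104, T=0.283, ωT=0.958040, cosh=1.495113, sinh=1.111469; start (x,ẋ)=(0.390113, 2.165753) → end (x,ẋ)=(1.299477, 4.745038)

x = 1.2995, ẋ = 4.7450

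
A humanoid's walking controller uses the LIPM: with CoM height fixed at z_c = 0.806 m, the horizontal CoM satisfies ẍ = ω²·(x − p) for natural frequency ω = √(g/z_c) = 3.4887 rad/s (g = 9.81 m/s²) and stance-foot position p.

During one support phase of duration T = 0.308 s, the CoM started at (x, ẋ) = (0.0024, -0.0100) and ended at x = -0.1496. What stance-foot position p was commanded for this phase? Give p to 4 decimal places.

p = 0.2359

ωT = 3.4887·0.308 = 1.074520; cosh(ωT) = 1.635024, sinh(ωT) = 1.293562
x(T) = p + (x₀−p)·cosh(ωT) + (ẋ₀/ω)·sinh(ωT) ⇒ p·(1 − cosh) = x(T) − x₀·cosh − (ẋ₀/ω)·sinh
numerator   = -0.1496 − (0.0024)·1.635024 − (-0.0100/3.4887)·1.293562 = -0.149816
denominator = 1 − 1.635024 = -0.635024
p = -0.149816 / -0.635024 = 0.2359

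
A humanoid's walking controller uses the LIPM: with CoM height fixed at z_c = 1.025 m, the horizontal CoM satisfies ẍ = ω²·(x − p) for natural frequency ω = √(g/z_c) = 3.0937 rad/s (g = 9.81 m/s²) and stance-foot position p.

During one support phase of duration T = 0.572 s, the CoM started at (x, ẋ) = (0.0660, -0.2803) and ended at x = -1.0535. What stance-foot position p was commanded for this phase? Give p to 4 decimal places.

p = 0.4925

ωT = 3.0937·0.572 = 1.769596; cosh(ωT) = 3.019443, sinh(ωT) = 2.849041
x(T) = p + (x₀−p)·cosh(ωT) + (ẋ₀/ω)·sinh(ωT) ⇒ p·(1 − cosh) = x(T) − x₀·cosh − (ẋ₀/ω)·sinh
numerator   = -1.0535 − (0.0660)·3.019443 − (-0.2803/3.0937)·2.849041 = -0.994650
denominator = 1 − 3.019443 = -2.019443
p = -0.994650 / -2.019443 = 0.4925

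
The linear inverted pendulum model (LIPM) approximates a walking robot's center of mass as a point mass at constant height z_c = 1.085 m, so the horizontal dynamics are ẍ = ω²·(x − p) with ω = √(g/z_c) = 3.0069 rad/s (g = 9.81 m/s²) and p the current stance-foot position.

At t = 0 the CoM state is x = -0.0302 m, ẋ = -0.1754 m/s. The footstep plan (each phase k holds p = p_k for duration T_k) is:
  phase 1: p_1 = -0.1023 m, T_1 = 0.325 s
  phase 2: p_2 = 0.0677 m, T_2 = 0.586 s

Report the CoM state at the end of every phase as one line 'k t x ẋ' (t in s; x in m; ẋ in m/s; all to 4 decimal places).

1 0.3250 -0.0595 -0.0188
2 0.9110 -0.3312 -1.1371

phase 1: p=-0.1023, T=0.325, ωT=0.977243, cosh=1.516733, sinh=1.140386; start (x,ẋ)=(-0.030200, -0.175400) → end (x,ẋ)=(-0.059465, -0.018802)
phase 2: p=0.0677, T=0.586, ωT=1.762043, cosh=2.998010, sinh=2.826317; start (x,ẋ)=(-0.059465, -0.018802) → end (x,ẋ)=(-0.331215, -1.137076)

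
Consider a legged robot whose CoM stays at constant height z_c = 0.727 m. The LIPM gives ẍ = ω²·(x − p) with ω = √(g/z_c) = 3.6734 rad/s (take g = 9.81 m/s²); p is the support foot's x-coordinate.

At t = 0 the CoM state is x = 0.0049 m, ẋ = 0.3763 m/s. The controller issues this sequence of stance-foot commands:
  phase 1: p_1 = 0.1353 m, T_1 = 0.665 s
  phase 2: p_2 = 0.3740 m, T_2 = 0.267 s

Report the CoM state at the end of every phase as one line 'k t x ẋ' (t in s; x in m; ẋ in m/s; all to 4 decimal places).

1 0.6650 -0.0357 -0.5537
2 0.9320 -0.4217 -2.5663

phase 1: p=0.1353, T=0.665, ωT=2.442811, cosh=5.796127, sinh=5.709210; start (x,ẋ)=(0.004900, 0.376300) → end (x,ẋ)=(-0.035668, -0.553694)
phase 2: p=0.3740, T=0.267, ωT=0.980798, cosh=1.520797, sinh=1.145785; start (x,ẋ)=(-0.035668, -0.553694) → end (x,ẋ)=(-0.421727, -2.566321)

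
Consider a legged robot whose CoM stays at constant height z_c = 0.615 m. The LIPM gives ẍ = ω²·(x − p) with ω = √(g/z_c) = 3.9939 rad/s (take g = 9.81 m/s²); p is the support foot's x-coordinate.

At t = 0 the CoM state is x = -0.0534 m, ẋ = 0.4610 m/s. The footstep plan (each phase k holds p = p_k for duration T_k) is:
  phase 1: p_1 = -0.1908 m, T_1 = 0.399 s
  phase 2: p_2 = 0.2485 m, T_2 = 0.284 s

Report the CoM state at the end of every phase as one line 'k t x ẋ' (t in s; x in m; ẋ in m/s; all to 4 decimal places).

phase 1: p=-0.1908, T=0.399, ωT=1.593566, cosh=2.562234, sinh=2.359034; start (x,ẋ)=(-0.053400, 0.461000) → end (x,ẋ)=(0.433545, 2.475737)
phase 2: p=0.2485, T=0.284, ωT=1.134268, cosh=1.715277, sinh=1.393619; start (x,ẋ)=(0.433545, 2.475737) → end (x,ẋ)=(1.429779, 5.276529)

1 0.3990 0.4335 2.4757
2 0.6830 1.4298 5.2765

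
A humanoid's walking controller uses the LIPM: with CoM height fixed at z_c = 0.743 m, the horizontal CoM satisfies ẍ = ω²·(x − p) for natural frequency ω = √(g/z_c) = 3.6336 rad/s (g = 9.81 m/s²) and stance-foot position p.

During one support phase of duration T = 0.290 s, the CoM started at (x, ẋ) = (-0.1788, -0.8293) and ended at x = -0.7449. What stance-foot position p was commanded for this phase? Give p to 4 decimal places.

p = 0.2790

ωT = 3.6336·0.290 = 1.053744; cosh(ωT) = 1.608500, sinh(ωT) = 1.259870
x(T) = p + (x₀−p)·cosh(ωT) + (ẋ₀/ω)·sinh(ωT) ⇒ p·(1 − cosh) = x(T) − x₀·cosh − (ẋ₀/ω)·sinh
numerator   = -0.7449 − (-0.1788)·1.608500 − (-0.8293/3.6336)·1.259870 = -0.169759
denominator = 1 − 1.608500 = -0.608500
p = -0.169759 / -0.608500 = 0.2790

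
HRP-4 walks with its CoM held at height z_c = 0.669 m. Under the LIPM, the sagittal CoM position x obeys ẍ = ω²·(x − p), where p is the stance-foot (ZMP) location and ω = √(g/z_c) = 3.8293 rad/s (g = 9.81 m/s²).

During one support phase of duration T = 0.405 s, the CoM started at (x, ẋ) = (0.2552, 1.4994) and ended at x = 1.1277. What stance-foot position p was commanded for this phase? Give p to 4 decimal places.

p = 0.2615

ωT = 3.8293·0.405 = 1.550867; cosh(ωT) = 2.463809, sinh(ωT) = 2.251745
x(T) = p + (x₀−p)·cosh(ωT) + (ẋ₀/ω)·sinh(ωT) ⇒ p·(1 − cosh) = x(T) − x₀·cosh − (ẋ₀/ω)·sinh
numerator   = 1.1277 − (0.2552)·2.463809 − (1.4994/3.8293)·2.251745 = -0.382757
denominator = 1 − 2.463809 = -1.463809
p = -0.382757 / -1.463809 = 0.2615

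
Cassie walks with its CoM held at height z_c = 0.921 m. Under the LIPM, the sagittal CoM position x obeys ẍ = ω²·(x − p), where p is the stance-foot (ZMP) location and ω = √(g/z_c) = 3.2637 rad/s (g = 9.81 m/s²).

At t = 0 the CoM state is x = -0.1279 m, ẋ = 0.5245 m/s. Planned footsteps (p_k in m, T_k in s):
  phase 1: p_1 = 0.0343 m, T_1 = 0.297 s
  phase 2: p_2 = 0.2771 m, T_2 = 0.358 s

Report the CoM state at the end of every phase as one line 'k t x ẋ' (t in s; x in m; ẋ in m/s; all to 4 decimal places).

1 0.2970 -0.0289 0.1935
2 0.6550 -0.1765 -1.1099

phase 1: p=0.0343, T=0.297, ωT=0.969319, cosh=1.507745, sinh=1.128404; start (x,ẋ)=(-0.127900, 0.524500) → end (x,ẋ)=(-0.028914, 0.193467)
phase 2: p=0.2771, T=0.358, ωT=1.168405, cosh=1.763859, sinh=1.452997; start (x,ẋ)=(-0.028914, 0.193467) → end (x,ẋ)=(-0.176534, -1.109913)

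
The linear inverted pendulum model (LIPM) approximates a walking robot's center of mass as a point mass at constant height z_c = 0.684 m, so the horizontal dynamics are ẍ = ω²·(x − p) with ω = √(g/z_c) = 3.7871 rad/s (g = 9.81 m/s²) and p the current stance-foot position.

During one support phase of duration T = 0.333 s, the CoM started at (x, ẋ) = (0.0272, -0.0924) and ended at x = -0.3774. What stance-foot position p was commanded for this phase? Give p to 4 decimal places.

p = 0.4299

ωT = 3.7871·0.333 = 1.261104; cosh(ωT) = 1.906329, sinh(ωT) = 1.622988
x(T) = p + (x₀−p)·cosh(ωT) + (ẋ₀/ω)·sinh(ωT) ⇒ p·(1 − cosh) = x(T) − x₀·cosh − (ẋ₀/ω)·sinh
numerator   = -0.3774 − (0.0272)·1.906329 − (-0.0924/3.7871)·1.622988 = -0.389653
denominator = 1 − 1.906329 = -0.906329
p = -0.389653 / -0.906329 = 0.4299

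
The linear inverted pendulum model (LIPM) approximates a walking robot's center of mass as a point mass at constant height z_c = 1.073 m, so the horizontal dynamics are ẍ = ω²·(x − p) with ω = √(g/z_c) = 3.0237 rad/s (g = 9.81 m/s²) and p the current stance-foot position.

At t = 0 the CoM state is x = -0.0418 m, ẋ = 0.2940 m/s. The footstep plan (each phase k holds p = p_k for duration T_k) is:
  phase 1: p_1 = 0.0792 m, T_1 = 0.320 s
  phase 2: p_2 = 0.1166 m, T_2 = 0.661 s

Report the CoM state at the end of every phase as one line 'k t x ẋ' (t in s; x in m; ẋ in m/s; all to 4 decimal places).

phase 1: p=0.0792, T=0.320, ωT=0.967584, cosh=1.505789, sinh=1.125789; start (x,ẋ)=(-0.041800, 0.294000) → end (x,ẋ)=(0.006462, 0.030812)
phase 2: p=0.1166, T=0.661, ωT=1.998666, cosh=3.757360, sinh=3.621844; start (x,ẋ)=(0.006462, 0.030812) → end (x,ẋ)=(-0.260320, -1.090389)

1 0.3200 0.0065 0.0308
2 0.9810 -0.2603 -1.0904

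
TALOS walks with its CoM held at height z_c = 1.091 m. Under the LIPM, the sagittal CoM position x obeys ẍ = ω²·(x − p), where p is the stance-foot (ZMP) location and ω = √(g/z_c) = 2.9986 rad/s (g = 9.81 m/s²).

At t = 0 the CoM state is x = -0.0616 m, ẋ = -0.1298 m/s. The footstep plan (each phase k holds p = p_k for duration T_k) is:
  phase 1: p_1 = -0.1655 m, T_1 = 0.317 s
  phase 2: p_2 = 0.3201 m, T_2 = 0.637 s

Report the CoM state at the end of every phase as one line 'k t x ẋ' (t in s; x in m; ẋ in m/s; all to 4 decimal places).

phase 1: p=-0.1655, T=0.317, ωT=0.950556, cosh=1.486837, sinh=1.100311; start (x,ẋ)=(-0.061600, -0.129800) → end (x,ẋ)=(-0.058647, 0.149815)
phase 2: p=0.3201, T=0.637, ωT=1.910108, cosh=3.450942, sinh=3.302878; start (x,ẋ)=(-0.058647, 0.149815) → end (x,ẋ)=(-0.821915, -3.234106)

1 0.3170 -0.0586 0.1498
2 0.9540 -0.8219 -3.2341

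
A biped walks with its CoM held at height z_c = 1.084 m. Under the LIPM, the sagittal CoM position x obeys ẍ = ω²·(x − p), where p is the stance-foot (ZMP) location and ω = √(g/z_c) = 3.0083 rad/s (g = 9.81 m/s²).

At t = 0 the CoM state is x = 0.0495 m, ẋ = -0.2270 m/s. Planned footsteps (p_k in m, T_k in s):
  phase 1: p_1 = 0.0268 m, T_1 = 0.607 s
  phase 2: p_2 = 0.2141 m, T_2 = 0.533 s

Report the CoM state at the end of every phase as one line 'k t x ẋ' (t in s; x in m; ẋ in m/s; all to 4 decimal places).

1 0.6070 -0.1291 -0.5165
2 1.1400 -1.0827 -3.7972

phase 1: p=0.0268, T=0.607, ωT=1.826038, cosh=3.185144, sinh=3.024094; start (x,ẋ)=(0.049500, -0.227000) → end (x,ẋ)=(-0.129089, -0.516517)
phase 2: p=0.2141, T=0.533, ωT=1.603424, cosh=2.585613, sinh=2.384407; start (x,ẋ)=(-0.129089, -0.516517) → end (x,ẋ)=(-1.082650, -3.797212)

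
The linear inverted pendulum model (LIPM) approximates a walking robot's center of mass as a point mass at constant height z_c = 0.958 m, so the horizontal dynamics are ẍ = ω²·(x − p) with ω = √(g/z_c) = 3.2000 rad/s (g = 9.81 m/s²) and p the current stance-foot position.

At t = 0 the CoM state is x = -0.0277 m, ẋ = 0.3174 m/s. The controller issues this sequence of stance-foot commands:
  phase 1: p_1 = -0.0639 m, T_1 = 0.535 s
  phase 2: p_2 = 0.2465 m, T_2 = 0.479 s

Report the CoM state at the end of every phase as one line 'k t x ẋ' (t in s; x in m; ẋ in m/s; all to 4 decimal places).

1 0.5350 0.3054 1.2183
2 1.0140 1.2298 3.3689

phase 1: p=-0.0639, T=0.535, ωT=1.712000, cosh=2.860267, sinh=2.679763; start (x,ẋ)=(-0.027700, 0.317400) → end (x,ẋ)=(0.305441, 1.218273)
phase 2: p=0.2465, T=0.479, ωT=1.532800, cosh=2.423528, sinh=2.207598; start (x,ẋ)=(0.305441, 1.218273) → end (x,ẋ)=(1.229799, 3.368893)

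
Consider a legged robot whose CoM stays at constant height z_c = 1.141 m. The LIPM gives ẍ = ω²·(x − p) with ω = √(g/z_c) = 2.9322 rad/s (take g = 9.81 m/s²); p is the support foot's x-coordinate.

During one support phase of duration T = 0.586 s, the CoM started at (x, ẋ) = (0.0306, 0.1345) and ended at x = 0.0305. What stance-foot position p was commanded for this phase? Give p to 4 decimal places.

ωT = 2.9322·0.586 = 1.718269; cosh(ωT) = 2.877124, sinh(ωT) = 2.697747
x(T) = p + (x₀−p)·cosh(ωT) + (ẋ₀/ω)·sinh(ωT) ⇒ p·(1 − cosh) = x(T) − x₀·cosh − (ẋ₀/ω)·sinh
numerator   = 0.0305 − (0.0306)·2.877124 − (0.1345/2.9322)·2.697747 = -0.181286
denominator = 1 − 2.877124 = -1.877124
p = -0.181286 / -1.877124 = 0.0966

p = 0.0966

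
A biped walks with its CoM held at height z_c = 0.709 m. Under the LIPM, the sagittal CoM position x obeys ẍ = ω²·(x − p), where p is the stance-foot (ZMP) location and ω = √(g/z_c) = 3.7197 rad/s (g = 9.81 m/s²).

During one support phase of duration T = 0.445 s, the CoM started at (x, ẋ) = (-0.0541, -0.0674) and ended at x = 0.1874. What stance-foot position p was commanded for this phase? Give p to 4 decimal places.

p = -0.2218

ωT = 3.7197·0.445 = 1.655266; cosh(ωT) = 2.712758, sinh(ωT) = 2.521717
x(T) = p + (x₀−p)·cosh(ωT) + (ẋ₀/ω)·sinh(ωT) ⇒ p·(1 − cosh) = x(T) − x₀·cosh − (ẋ₀/ω)·sinh
numerator   = 0.1874 − (-0.0541)·2.712758 − (-0.0674/3.7197)·2.521717 = 0.379853
denominator = 1 − 2.712758 = -1.712758
p = 0.379853 / -1.712758 = -0.2218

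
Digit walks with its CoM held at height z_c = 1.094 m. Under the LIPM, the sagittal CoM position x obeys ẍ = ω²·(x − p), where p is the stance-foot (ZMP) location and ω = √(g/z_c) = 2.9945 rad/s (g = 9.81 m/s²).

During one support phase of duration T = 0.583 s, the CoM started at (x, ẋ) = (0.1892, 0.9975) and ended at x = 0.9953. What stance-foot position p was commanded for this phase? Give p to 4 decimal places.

p = 0.2503

ωT = 2.9945·0.583 = 1.745793; cosh(ωT) = 2.952477, sinh(ωT) = 2.777970
x(T) = p + (x₀−p)·cosh(ωT) + (ẋ₀/ω)·sinh(ωT) ⇒ p·(1 − cosh) = x(T) − x₀·cosh − (ẋ₀/ω)·sinh
numerator   = 0.9953 − (0.1892)·2.952477 − (0.9975/2.9945)·2.777970 = -0.488680
denominator = 1 − 2.952477 = -1.952477
p = -0.488680 / -1.952477 = 0.2503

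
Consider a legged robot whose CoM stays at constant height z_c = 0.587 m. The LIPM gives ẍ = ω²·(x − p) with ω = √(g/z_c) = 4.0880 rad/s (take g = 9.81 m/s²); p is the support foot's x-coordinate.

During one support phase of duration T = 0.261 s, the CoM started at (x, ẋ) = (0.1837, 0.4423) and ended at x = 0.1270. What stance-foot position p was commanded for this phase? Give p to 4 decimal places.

ωT = 4.0880·0.261 = 1.066968; cosh(ωT) = 1.625302, sinh(ωT) = 1.281252
x(T) = p + (x₀−p)·cosh(ωT) + (ẋ₀/ω)·sinh(ωT) ⇒ p·(1 − cosh) = x(T) − x₀·cosh − (ẋ₀/ω)·sinh
numerator   = 0.1270 − (0.1837)·1.625302 − (0.4423/4.0880)·1.281252 = -0.310193
denominator = 1 − 1.625302 = -0.625302
p = -0.310193 / -0.625302 = 0.4961

p = 0.4961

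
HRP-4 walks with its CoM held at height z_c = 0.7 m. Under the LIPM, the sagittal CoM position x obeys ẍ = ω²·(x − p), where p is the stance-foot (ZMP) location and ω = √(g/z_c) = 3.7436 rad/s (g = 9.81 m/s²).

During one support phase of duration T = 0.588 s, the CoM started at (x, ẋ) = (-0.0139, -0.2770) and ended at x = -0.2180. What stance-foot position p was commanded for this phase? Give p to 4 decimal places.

ωT = 3.7436·0.588 = 2.201237; cosh(ωT) = 4.573424, sinh(ωT) = 4.462758
x(T) = p + (x₀−p)·cosh(ωT) + (ẋ₀/ω)·sinh(ωT) ⇒ p·(1 − cosh) = x(T) − x₀·cosh − (ẋ₀/ω)·sinh
numerator   = -0.2180 − (-0.0139)·4.573424 − (-0.2770/3.7436)·4.462758 = 0.175783
denominator = 1 − 4.573424 = -3.573424
p = 0.175783 / -3.573424 = -0.0492

p = -0.0492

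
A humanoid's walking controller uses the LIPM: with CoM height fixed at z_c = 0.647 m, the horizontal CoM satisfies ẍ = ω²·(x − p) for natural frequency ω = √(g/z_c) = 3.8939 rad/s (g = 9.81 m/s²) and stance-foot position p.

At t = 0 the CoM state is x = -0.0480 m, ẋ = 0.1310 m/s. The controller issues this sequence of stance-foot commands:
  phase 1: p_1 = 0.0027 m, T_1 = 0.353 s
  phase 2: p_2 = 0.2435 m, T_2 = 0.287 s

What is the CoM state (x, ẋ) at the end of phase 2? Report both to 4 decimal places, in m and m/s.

x = -0.2706, ẋ = -1.6678

phase 1: p=0.0027, T=0.353, ωT=1.374547, cosh=2.103119, sinh=1.850165; start (x,ẋ)=(-0.048000, 0.131000) → end (x,ẋ)=(-0.041684, -0.089752)
phase 2: p=0.2435, T=0.287, ωT=1.117549, cosh=1.692216, sinh=1.365136; start (x,ẋ)=(-0.041684, -0.089752) → end (x,ẋ)=(-0.270559, -1.667835)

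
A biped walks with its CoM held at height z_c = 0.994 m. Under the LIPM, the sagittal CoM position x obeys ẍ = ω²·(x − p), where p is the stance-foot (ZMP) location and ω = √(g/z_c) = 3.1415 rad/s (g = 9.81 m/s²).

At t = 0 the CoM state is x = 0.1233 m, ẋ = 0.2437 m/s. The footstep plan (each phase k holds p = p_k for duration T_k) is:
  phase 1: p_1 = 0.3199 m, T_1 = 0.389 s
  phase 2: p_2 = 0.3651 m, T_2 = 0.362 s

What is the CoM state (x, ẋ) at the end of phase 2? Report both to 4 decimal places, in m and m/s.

phase 1: p=0.3199, T=0.389, ωT=1.222044, cosh=1.844372, sinh=1.549745; start (x,ẋ)=(0.123300, 0.243700) → end (x,ẋ)=(0.077517, -0.507678)
phase 2: p=0.3651, T=0.362, ωT=1.137223, cosh=1.719403, sinh=1.398694; start (x,ẋ)=(0.077517, -0.507678) → end (x,ẋ)=(-0.355405, -2.136543)

x = -0.3554, ẋ = -2.1365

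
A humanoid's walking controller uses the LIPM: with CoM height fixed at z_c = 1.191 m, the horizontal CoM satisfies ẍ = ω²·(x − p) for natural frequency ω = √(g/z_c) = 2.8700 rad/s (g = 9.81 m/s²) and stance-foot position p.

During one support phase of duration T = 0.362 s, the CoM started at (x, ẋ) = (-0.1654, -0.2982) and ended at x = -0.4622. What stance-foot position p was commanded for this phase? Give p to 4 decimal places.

ωT = 2.8700·0.362 = 1.038940; cosh(ωT) = 1.590025, sinh(ωT) = 1.236195
x(T) = p + (x₀−p)·cosh(ωT) + (ẋ₀/ω)·sinh(ωT) ⇒ p·(1 − cosh) = x(T) − x₀·cosh − (ẋ₀/ω)·sinh
numerator   = -0.4622 − (-0.1654)·1.590025 − (-0.2982/2.8700)·1.236195 = -0.070766
denominator = 1 − 1.590025 = -0.590025
p = -0.070766 / -0.590025 = 0.1199

p = 0.1199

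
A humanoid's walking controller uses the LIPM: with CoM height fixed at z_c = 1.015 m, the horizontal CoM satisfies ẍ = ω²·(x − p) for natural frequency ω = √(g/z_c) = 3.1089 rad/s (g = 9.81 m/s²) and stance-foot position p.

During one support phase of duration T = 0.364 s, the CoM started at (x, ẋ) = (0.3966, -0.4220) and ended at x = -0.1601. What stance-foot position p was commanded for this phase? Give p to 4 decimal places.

ωT = 3.1089·0.364 = 1.131640; cosh(ωT) = 1.711620, sinh(ωT) = 1.389116
x(T) = p + (x₀−p)·cosh(ωT) + (ẋ₀/ω)·sinh(ωT) ⇒ p·(1 − cosh) = x(T) − x₀·cosh − (ẋ₀/ω)·sinh
numerator   = -0.1601 − (0.3966)·1.711620 − (-0.4220/3.1089)·1.389116 = -0.650371
denominator = 1 − 1.711620 = -0.711620
p = -0.650371 / -0.711620 = 0.9139

p = 0.9139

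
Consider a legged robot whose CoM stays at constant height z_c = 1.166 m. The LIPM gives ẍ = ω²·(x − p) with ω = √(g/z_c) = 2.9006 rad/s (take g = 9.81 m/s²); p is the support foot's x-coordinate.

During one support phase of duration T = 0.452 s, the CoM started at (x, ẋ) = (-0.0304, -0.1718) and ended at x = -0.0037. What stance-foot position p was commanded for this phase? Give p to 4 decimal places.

ωT = 2.9006·0.452 = 1.311071; cosh(ωT) = 1.989839, sinh(ωT) = 1.720307
x(T) = p + (x₀−p)·cosh(ωT) + (ẋ₀/ω)·sinh(ωT) ⇒ p·(1 − cosh) = x(T) − x₀·cosh − (ẋ₀/ω)·sinh
numerator   = -0.0037 − (-0.0304)·1.989839 − (-0.1718/2.9006)·1.720307 = 0.158683
denominator = 1 − 1.989839 = -0.989839
p = 0.158683 / -0.989839 = -0.1603

p = -0.1603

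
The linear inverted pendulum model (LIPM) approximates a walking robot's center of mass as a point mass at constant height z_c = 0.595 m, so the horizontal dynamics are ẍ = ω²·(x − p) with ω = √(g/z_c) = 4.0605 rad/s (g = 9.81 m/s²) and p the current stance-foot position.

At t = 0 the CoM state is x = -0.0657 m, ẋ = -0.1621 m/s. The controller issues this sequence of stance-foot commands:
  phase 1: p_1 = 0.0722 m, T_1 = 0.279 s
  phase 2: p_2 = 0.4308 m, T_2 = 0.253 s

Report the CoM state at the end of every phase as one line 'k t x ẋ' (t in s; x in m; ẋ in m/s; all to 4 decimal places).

phase 1: p=0.0722, T=0.279, ωT=1.132880, cosh=1.713344, sinh=1.391239; start (x,ẋ)=(-0.065700, -0.162100) → end (x,ẋ)=(-0.219610, -1.056748)
phase 2: p=0.4308, T=0.253, ωT=1.027307, cosh=1.575751, sinh=1.217781; start (x,ẋ)=(-0.219610, -1.056748) → end (x,ẋ)=(-0.911012, -4.881318)

1 0.2790 -0.2196 -1.0567
2 0.5320 -0.9110 -4.8813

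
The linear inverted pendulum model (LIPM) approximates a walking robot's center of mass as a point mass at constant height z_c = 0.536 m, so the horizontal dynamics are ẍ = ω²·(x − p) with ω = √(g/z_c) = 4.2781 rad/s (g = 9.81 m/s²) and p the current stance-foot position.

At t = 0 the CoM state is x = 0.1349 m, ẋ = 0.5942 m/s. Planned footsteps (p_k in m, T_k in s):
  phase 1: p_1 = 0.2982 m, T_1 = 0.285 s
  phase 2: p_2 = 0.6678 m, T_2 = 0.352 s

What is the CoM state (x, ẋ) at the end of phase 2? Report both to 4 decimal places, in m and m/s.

x = -0.4024, ẋ = -4.1430

phase 1: p=0.2982, T=0.285, ωT=1.219259, cosh=1.840063, sinh=1.544614; start (x,ẋ)=(0.134900, 0.594200) → end (x,ẋ)=(0.212254, 0.014277)
phase 2: p=0.6678, T=0.352, ωT=1.505891, cosh=2.364995, sinh=2.143175; start (x,ẋ)=(0.212254, 0.014277) → end (x,ẋ)=(-0.402411, -4.143003)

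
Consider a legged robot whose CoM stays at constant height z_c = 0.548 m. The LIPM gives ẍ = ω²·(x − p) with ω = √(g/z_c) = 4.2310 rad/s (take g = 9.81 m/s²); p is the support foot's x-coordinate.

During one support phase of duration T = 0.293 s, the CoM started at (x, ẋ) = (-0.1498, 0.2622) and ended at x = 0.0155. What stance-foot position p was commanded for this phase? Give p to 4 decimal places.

ωT = 4.2310·0.293 = 1.239683; cosh(ωT) = 1.871997, sinh(ωT) = 1.582521
x(T) = p + (x₀−p)·cosh(ωT) + (ẋ₀/ω)·sinh(ωT) ⇒ p·(1 − cosh) = x(T) − x₀·cosh − (ẋ₀/ω)·sinh
numerator   = 0.0155 − (-0.1498)·1.871997 − (0.2622/4.2310)·1.582521 = 0.197854
denominator = 1 − 1.871997 = -0.871997
p = 0.197854 / -0.871997 = -0.2269

p = -0.2269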